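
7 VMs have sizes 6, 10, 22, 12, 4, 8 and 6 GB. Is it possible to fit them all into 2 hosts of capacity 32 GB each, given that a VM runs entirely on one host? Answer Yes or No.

Total = 68 GB; ⌈68/32⌉ = 3.
At least 3 hosts are required, but only 2 are allowed.

No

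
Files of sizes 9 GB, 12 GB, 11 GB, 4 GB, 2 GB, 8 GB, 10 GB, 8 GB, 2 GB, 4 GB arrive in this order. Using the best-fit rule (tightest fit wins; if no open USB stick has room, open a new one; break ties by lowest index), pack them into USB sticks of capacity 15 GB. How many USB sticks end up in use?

  9 → USB stick 1 (new)  [load 9/15]
  12 → USB stick 2 (new)  [load 12/15]
  11 → USB stick 3 (new)  [load 11/15]
  4 → USB stick 3  [load 15/15]
  2 → USB stick 2  [load 14/15]
  8 → USB stick 4 (new)  [load 8/15]
  10 → USB stick 5 (new)  [load 10/15]
  8 → USB stick 6 (new)  [load 8/15]
  2 → USB stick 5  [load 12/15]
  4 → USB stick 1  [load 13/15]
6 USB sticks opened.

6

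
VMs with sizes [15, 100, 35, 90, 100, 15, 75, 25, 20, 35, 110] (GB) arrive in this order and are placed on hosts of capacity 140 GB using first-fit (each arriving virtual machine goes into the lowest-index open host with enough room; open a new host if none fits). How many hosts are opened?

  15 → host 1 (new)  [load 15/140]
  100 → host 1  [load 115/140]
  35 → host 2 (new)  [load 35/140]
  90 → host 2  [load 125/140]
  100 → host 3 (new)  [load 100/140]
  15 → host 1  [load 130/140]
  75 → host 4 (new)  [load 75/140]
  25 → host 3  [load 125/140]
  20 → host 4  [load 95/140]
  35 → host 4  [load 130/140]
  110 → host 5 (new)  [load 110/140]
5 hosts opened.

5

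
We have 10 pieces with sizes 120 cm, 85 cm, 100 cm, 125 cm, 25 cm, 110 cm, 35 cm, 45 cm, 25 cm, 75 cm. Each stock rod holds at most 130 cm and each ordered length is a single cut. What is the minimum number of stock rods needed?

Total = 125 + 120 + 110 + 100 + 85 + 75 + 45 + 35 + 25 + 25 = 745 cm.
Lower bound: ⌈745/130⌉ = 6 stock rods.
A packing using 7 stock rods:
  stock rod 1: 125 = 125
  stock rod 2: 120 = 120
  stock rod 3: 110 = 110
  stock rod 4: 100 + 25 = 125
  stock rod 5: 85 + 45 = 130
  stock rod 6: 75 + 35 = 110
  stock rod 7: 25 = 25
No arrangement into 6 stock rods stays within capacity, so 7 is optimal.

7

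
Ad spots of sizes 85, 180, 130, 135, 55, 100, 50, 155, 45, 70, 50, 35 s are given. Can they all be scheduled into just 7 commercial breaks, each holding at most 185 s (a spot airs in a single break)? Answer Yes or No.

Yes

A valid assignment using 7 commercial breaks:
  break 1: 180 = 180
  break 2: 155 = 155
  break 3: 135 + 50 = 185
  break 4: 130 + 55 = 185
  break 5: 100 + 85 = 185
  break 6: 70 + 50 + 45 = 165
  break 7: 35 = 35
Every load is within 185 s, so 7 commercial breaks suffice.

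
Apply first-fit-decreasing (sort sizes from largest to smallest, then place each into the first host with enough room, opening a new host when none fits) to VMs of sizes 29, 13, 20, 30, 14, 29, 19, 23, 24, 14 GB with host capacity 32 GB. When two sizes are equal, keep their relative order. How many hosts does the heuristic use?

Sorted descending: 30, 29, 29, 24, 23, 20, 19, 14, 14, 13.
  30 → host 1 (new)  [load 30/32]
  29 → host 2 (new)  [load 29/32]
  29 → host 3 (new)  [load 29/32]
  24 → host 4 (new)  [load 24/32]
  23 → host 5 (new)  [load 23/32]
  20 → host 6 (new)  [load 20/32]
  19 → host 7 (new)  [load 19/32]
  14 → host 8 (new)  [load 14/32]
  14 → host 8  [load 28/32]
  13 → host 7  [load 32/32]
8 hosts opened.

8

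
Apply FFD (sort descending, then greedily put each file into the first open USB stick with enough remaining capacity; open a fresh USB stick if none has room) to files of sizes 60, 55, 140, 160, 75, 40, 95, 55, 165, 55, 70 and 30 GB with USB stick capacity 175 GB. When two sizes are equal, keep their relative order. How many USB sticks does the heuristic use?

Sorted descending: 165, 160, 140, 95, 75, 70, 60, 55, 55, 55, 40, 30.
  165 → USB stick 1 (new)  [load 165/175]
  160 → USB stick 2 (new)  [load 160/175]
  140 → USB stick 3 (new)  [load 140/175]
  95 → USB stick 4 (new)  [load 95/175]
  75 → USB stick 4  [load 170/175]
  70 → USB stick 5 (new)  [load 70/175]
  60 → USB stick 5  [load 130/175]
  55 → USB stick 6 (new)  [load 55/175]
  55 → USB stick 6  [load 110/175]
  55 → USB stick 6  [load 165/175]
  40 → USB stick 5  [load 170/175]
  30 → USB stick 3  [load 170/175]
6 USB sticks opened.

6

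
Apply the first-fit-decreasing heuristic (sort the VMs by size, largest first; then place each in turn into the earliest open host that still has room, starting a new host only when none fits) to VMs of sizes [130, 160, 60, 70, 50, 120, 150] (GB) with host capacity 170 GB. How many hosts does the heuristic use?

5

Sorted descending: 160, 150, 130, 120, 70, 60, 50.
  160 → host 1 (new)  [load 160/170]
  150 → host 2 (new)  [load 150/170]
  130 → host 3 (new)  [load 130/170]
  120 → host 4 (new)  [load 120/170]
  70 → host 5 (new)  [load 70/170]
  60 → host 5  [load 130/170]
  50 → host 4  [load 170/170]
5 hosts opened.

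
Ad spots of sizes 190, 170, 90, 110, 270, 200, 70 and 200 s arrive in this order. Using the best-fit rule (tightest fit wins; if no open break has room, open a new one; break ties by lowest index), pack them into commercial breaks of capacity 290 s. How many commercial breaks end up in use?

5

  190 → break 1 (new)  [load 190/290]
  170 → break 2 (new)  [load 170/290]
  90 → break 1  [load 280/290]
  110 → break 2  [load 280/290]
  270 → break 3 (new)  [load 270/290]
  200 → break 4 (new)  [load 200/290]
  70 → break 4  [load 270/290]
  200 → break 5 (new)  [load 200/290]
5 commercial breaks opened.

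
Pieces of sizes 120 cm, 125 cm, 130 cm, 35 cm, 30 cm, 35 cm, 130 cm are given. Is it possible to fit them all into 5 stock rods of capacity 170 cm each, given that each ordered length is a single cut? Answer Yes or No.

A valid assignment using 4 stock rods:
  stock rod 1: 130 + 35 = 165
  stock rod 2: 130 + 35 = 165
  stock rod 3: 125 + 30 = 155
  stock rod 4: 120 = 120
That uses only 4 ≤ 5, so 5 stock rods are enough.

Yes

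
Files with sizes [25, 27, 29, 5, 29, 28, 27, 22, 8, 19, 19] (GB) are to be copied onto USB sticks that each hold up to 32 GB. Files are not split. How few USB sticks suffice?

Total = 29 + 29 + 28 + 27 + 27 + 25 + 22 + 19 + 19 + 8 + 5 = 238 GB.
Lower bound: ⌈238/32⌉ = 8 USB sticks.
Also, 9 files each exceed 16 GB, and no two of those can share a USB stick, so at least 9 USB sticks are needed.
A packing using 9 USB sticks:
  USB stick 1: 29 = 29
  USB stick 2: 29 = 29
  USB stick 3: 28 = 28
  USB stick 4: 27 + 5 = 32
  USB stick 5: 27 = 27
  USB stick 6: 25 = 25
  USB stick 7: 22 + 8 = 30
  USB stick 8: 19 = 19
  USB stick 9: 19 = 19
This matches the lower bound, so 9 is optimal.

9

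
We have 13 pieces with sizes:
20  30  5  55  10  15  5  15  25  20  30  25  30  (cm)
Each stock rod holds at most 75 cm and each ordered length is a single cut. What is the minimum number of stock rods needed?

Total = 55 + 30 + 30 + 30 + 25 + 25 + 20 + 20 + 15 + 15 + 10 + 5 + 5 = 285 cm.
Lower bound: ⌈285/75⌉ = 4 stock rods.
A packing using 4 stock rods:
  stock rod 1: 55 + 20 = 75
  stock rod 2: 30 + 30 + 15 = 75
  stock rod 3: 30 + 25 + 20 = 75
  stock rod 4: 25 + 15 + 10 + 5 + 5 = 60
This matches the lower bound, so 4 is optimal.

4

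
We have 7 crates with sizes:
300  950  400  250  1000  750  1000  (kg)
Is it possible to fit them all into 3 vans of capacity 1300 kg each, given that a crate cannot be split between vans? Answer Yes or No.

No

Total = 4650 kg; ⌈4650/1300⌉ = 4.
At least 4 vans are required, but only 3 are allowed.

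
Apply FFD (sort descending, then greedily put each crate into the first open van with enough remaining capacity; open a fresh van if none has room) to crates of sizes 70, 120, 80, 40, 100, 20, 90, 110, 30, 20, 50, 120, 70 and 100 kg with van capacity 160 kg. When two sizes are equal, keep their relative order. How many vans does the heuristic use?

7

Sorted descending: 120, 120, 110, 100, 100, 90, 80, 70, 70, 50, 40, 30, 20, 20.
  120 → van 1 (new)  [load 120/160]
  120 → van 2 (new)  [load 120/160]
  110 → van 3 (new)  [load 110/160]
  100 → van 4 (new)  [load 100/160]
  100 → van 5 (new)  [load 100/160]
  90 → van 6 (new)  [load 90/160]
  80 → van 7 (new)  [load 80/160]
  70 → van 6  [load 160/160]
  70 → van 7  [load 150/160]
  50 → van 3  [load 160/160]
  40 → van 1  [load 160/160]
  30 → van 2  [load 150/160]
  20 → van 4  [load 120/160]
  20 → van 4  [load 140/160]
7 vans opened.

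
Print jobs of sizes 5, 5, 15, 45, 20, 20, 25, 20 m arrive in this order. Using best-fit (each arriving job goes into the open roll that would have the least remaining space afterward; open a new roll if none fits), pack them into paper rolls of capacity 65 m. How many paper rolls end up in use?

  5 → roll 1 (new)  [load 5/65]
  5 → roll 1  [load 10/65]
  15 → roll 1  [load 25/65]
  45 → roll 2 (new)  [load 45/65]
  20 → roll 2  [load 65/65]
  20 → roll 1  [load 45/65]
  25 → roll 3 (new)  [load 25/65]
  20 → roll 1  [load 65/65]
3 paper rolls opened.

3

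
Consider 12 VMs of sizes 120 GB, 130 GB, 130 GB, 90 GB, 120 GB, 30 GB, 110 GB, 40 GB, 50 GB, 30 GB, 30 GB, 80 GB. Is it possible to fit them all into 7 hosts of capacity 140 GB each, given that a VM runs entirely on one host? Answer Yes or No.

Total = 960 GB; ⌈960/140⌉ = 7.
The bound of 7 does not rule out 7, but exhaustive search shows no assignment into 7 hosts of capacity 140 GB exists — the minimum is 8.

No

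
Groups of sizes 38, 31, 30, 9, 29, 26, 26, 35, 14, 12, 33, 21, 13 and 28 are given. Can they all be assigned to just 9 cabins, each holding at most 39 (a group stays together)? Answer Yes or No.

No

Total = 345; ⌈345/39⌉ = 9.
10 groups each exceed half the capacity and cannot share a cabin, forcing at least 10 cabins.
At least 10 cabins are required, but only 9 are allowed.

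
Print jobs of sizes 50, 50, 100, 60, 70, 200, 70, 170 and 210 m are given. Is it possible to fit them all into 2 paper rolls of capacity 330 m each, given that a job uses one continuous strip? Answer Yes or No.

Total = 980 m; ⌈980/330⌉ = 3.
At least 3 paper rolls are required, but only 2 are allowed.

No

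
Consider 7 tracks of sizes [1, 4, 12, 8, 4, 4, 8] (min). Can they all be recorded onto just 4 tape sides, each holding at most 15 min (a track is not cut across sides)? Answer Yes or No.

A valid assignment using 4 tape sides:
  side 1: 12 + 1 = 13
  side 2: 8 + 4 = 12
  side 3: 8 + 4 = 12
  side 4: 4 = 4
Every load is within 15 min, so 4 tape sides suffice.

Yes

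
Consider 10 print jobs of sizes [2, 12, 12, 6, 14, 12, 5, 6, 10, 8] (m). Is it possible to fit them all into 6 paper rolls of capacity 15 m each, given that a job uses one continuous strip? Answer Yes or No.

No

Total = 87 m; ⌈87/15⌉ = 6.
The bound of 6 does not rule out 6, but exhaustive search shows no assignment into 6 paper rolls of capacity 15 m exists — the minimum is 7.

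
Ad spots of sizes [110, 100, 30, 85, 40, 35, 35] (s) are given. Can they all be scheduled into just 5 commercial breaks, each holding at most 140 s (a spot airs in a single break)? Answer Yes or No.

Yes

A valid assignment using 4 commercial breaks:
  break 1: 110 + 30 = 140
  break 2: 100 + 40 = 140
  break 3: 85 + 35 = 120
  break 4: 35 = 35
That uses only 4 ≤ 5, so 5 commercial breaks are enough.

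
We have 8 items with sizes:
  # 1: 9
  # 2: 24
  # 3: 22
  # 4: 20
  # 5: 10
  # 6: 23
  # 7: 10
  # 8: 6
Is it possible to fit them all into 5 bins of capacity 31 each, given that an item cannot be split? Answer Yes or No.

A valid assignment using 5 bins:
  bin 1: 24 + 6 = 30
  bin 2: 23 = 23
  bin 3: 22 + 9 = 31
  bin 4: 20 + 10 = 30
  bin 5: 10 = 10
Every load is within 31, so 5 bins suffice.

Yes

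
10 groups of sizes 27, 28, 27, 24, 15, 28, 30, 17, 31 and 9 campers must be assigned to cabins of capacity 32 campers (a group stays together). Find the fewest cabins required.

Total = 31 + 30 + 28 + 28 + 27 + 27 + 24 + 17 + 15 + 9 = 236 campers.
Lower bound: ⌈236/32⌉ = 8 cabins.
A packing using 9 cabins:
  cabin 1: 31 = 31
  cabin 2: 30 = 30
  cabin 3: 28 = 28
  cabin 4: 28 = 28
  cabin 5: 27 = 27
  cabin 6: 27 = 27
  cabin 7: 24 = 24
  cabin 8: 17 + 15 = 32
  cabin 9: 9 = 9
No arrangement into 8 cabins stays within capacity, so 9 is optimal.

9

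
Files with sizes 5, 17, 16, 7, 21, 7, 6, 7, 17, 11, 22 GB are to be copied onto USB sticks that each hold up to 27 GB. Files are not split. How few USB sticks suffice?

Total = 22 + 21 + 17 + 17 + 16 + 11 + 7 + 7 + 7 + 6 + 5 = 136 GB.
Lower bound: ⌈136/27⌉ = 6 USB sticks.
A packing using 6 USB sticks:
  USB stick 1: 22 + 5 = 27
  USB stick 2: 21 + 6 = 27
  USB stick 3: 17 + 7 = 24
  USB stick 4: 17 + 7 = 24
  USB stick 5: 16 + 11 = 27
  USB stick 6: 7 = 7
This matches the lower bound, so 6 is optimal.

6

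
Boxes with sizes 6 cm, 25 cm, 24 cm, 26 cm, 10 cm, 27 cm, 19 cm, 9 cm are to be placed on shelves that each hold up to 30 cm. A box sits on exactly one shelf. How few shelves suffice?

6

Total = 27 + 26 + 25 + 24 + 19 + 10 + 9 + 6 = 146 cm.
Lower bound: ⌈146/30⌉ = 5 shelves.
A packing using 6 shelves:
  shelf 1: 27 = 27
  shelf 2: 26 = 26
  shelf 3: 25 = 25
  shelf 4: 24 + 6 = 30
  shelf 5: 19 + 10 = 29
  shelf 6: 9 = 9
No arrangement into 5 shelves stays within capacity, so 6 is optimal.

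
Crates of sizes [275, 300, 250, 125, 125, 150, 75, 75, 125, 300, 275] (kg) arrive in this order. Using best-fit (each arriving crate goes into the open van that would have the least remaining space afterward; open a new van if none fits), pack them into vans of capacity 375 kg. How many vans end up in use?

  275 → van 1 (new)  [load 275/375]
  300 → van 2 (new)  [load 300/375]
  250 → van 3 (new)  [load 250/375]
  125 → van 3  [load 375/375]
  125 → van 4 (new)  [load 125/375]
  150 → van 4  [load 275/375]
  75 → van 2  [load 375/375]
  75 → van 1  [load 350/375]
  125 → van 5 (new)  [load 125/375]
  300 → van 6 (new)  [load 300/375]
  275 → van 7 (new)  [load 275/375]
7 vans opened.

7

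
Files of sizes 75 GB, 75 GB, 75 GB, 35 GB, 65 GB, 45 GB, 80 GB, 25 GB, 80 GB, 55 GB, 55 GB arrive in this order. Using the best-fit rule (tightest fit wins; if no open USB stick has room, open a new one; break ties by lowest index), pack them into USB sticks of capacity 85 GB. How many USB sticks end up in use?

9

  75 → USB stick 1 (new)  [load 75/85]
  75 → USB stick 2 (new)  [load 75/85]
  75 → USB stick 3 (new)  [load 75/85]
  35 → USB stick 4 (new)  [load 35/85]
  65 → USB stick 5 (new)  [load 65/85]
  45 → USB stick 4  [load 80/85]
  80 → USB stick 6 (new)  [load 80/85]
  25 → USB stick 7 (new)  [load 25/85]
  80 → USB stick 8 (new)  [load 80/85]
  55 → USB stick 7  [load 80/85]
  55 → USB stick 9 (new)  [load 55/85]
9 USB sticks opened.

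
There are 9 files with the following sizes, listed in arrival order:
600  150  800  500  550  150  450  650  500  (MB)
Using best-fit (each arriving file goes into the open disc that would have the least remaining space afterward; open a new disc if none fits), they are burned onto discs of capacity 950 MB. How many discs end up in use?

  600 → disc 1 (new)  [load 600/950]
  150 → disc 1  [load 750/950]
  800 → disc 2 (new)  [load 800/950]
  500 → disc 3 (new)  [load 500/950]
  550 → disc 4 (new)  [load 550/950]
  150 → disc 2  [load 950/950]
  450 → disc 3  [load 950/950]
  650 → disc 5 (new)  [load 650/950]
  500 → disc 6 (new)  [load 500/950]
6 discs opened.

6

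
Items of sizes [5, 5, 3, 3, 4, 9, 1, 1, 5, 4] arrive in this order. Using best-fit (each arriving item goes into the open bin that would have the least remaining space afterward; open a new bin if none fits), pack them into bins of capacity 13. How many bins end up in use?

4

  5 → bin 1 (new)  [load 5/13]
  5 → bin 1  [load 10/13]
  3 → bin 1  [load 13/13]
  3 → bin 2 (new)  [load 3/13]
  4 → bin 2  [load 7/13]
  9 → bin 3 (new)  [load 9/13]
  1 → bin 3  [load 10/13]
  1 → bin 3  [load 11/13]
  5 → bin 2  [load 12/13]
  4 → bin 4 (new)  [load 4/13]
4 bins opened.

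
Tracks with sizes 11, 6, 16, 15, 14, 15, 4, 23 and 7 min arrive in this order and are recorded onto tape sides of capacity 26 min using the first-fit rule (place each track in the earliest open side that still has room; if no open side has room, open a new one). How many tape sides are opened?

6

  11 → side 1 (new)  [load 11/26]
  6 → side 1  [load 17/26]
  16 → side 2 (new)  [load 16/26]
  15 → side 3 (new)  [load 15/26]
  14 → side 4 (new)  [load 14/26]
  15 → side 5 (new)  [load 15/26]
  4 → side 1  [load 21/26]
  23 → side 6 (new)  [load 23/26]
  7 → side 2  [load 23/26]
6 tape sides opened.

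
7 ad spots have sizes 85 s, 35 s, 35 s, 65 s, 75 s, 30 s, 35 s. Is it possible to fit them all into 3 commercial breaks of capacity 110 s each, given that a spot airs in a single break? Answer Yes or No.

Total = 360 s; ⌈360/110⌉ = 4.
At least 4 commercial breaks are required, but only 3 are allowed.

No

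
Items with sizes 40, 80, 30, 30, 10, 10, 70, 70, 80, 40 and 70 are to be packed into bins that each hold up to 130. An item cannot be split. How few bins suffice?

5

Total = 80 + 80 + 70 + 70 + 70 + 40 + 40 + 30 + 30 + 10 + 10 = 530.
Lower bound: ⌈530/130⌉ = 5 bins.
A packing using 5 bins:
  bin 1: 80 + 40 + 10 = 130
  bin 2: 80 + 40 + 10 = 130
  bin 3: 70 + 30 + 30 = 130
  bin 4: 70 = 70
  bin 5: 70 = 70
This matches the lower bound, so 5 is optimal.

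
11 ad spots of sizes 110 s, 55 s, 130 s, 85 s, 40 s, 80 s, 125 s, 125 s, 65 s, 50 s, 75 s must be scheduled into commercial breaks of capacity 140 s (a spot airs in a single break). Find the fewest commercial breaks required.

Total = 130 + 125 + 125 + 110 + 85 + 80 + 75 + 65 + 55 + 50 + 40 = 940 s.
Lower bound: ⌈940/140⌉ = 7 commercial breaks.
A packing using 8 commercial breaks:
  break 1: 130 = 130
  break 2: 125 = 125
  break 3: 125 = 125
  break 4: 110 = 110
  break 5: 85 + 55 = 140
  break 6: 80 + 50 = 130
  break 7: 75 + 65 = 140
  break 8: 40 = 40
No arrangement into 7 commercial breaks stays within capacity, so 8 is optimal.

8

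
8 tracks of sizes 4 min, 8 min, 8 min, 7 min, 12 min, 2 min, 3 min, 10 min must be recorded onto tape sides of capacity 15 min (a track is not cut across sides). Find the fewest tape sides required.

4

Total = 12 + 10 + 8 + 8 + 7 + 4 + 3 + 2 = 54 min.
Lower bound: ⌈54/15⌉ = 4 tape sides.
A packing using 4 tape sides:
  side 1: 12 + 3 = 15
  side 2: 10 + 4 = 14
  side 3: 8 + 7 = 15
  side 4: 8 + 2 = 10
This matches the lower bound, so 4 is optimal.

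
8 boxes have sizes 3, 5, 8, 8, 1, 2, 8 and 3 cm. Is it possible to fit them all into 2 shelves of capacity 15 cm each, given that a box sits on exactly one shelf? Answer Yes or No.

No

Total = 38 cm; ⌈38/15⌉ = 3.
At least 3 shelves are required, but only 2 are allowed.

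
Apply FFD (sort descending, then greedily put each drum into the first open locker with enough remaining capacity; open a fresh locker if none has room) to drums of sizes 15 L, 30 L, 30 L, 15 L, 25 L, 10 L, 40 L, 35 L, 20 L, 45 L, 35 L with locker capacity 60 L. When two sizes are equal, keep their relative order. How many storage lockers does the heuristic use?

5

Sorted descending: 45, 40, 35, 35, 30, 30, 25, 20, 15, 15, 10.
  45 → locker 1 (new)  [load 45/60]
  40 → locker 2 (new)  [load 40/60]
  35 → locker 3 (new)  [load 35/60]
  35 → locker 4 (new)  [load 35/60]
  30 → locker 5 (new)  [load 30/60]
  30 → locker 5  [load 60/60]
  25 → locker 3  [load 60/60]
  20 → locker 2  [load 60/60]
  15 → locker 1  [load 60/60]
  15 → locker 4  [load 50/60]
  10 → locker 4  [load 60/60]
5 storage lockers opened.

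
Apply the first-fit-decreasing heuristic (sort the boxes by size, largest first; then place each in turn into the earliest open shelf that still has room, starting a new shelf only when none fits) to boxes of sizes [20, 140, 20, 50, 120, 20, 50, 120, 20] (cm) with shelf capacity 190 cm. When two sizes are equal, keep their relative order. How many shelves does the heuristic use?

Sorted descending: 140, 120, 120, 50, 50, 20, 20, 20, 20.
  140 → shelf 1 (new)  [load 140/190]
  120 → shelf 2 (new)  [load 120/190]
  120 → shelf 3 (new)  [load 120/190]
  50 → shelf 1  [load 190/190]
  50 → shelf 2  [load 170/190]
  20 → shelf 2  [load 190/190]
  20 → shelf 3  [load 140/190]
  20 → shelf 3  [load 160/190]
  20 → shelf 3  [load 180/190]
3 shelves opened.

3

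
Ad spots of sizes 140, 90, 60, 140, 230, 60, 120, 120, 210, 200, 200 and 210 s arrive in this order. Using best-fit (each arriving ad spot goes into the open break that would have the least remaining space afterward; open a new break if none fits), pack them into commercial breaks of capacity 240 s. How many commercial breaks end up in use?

9

  140 → break 1 (new)  [load 140/240]
  90 → break 1  [load 230/240]
  60 → break 2 (new)  [load 60/240]
  140 → break 2  [load 200/240]
  230 → break 3 (new)  [load 230/240]
  60 → break 4 (new)  [load 60/240]
  120 → break 4  [load 180/240]
  120 → break 5 (new)  [load 120/240]
  210 → break 6 (new)  [load 210/240]
  200 → break 7 (new)  [load 200/240]
  200 → break 8 (new)  [load 200/240]
  210 → break 9 (new)  [load 210/240]
9 commercial breaks opened.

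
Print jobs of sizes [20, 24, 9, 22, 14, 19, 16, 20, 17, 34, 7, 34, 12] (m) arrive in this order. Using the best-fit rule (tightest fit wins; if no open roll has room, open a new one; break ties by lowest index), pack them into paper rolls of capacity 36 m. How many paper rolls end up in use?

  20 → roll 1 (new)  [load 20/36]
  24 → roll 2 (new)  [load 24/36]
  9 → roll 2  [load 33/36]
  22 → roll 3 (new)  [load 22/36]
  14 → roll 3  [load 36/36]
  19 → roll 4 (new)  [load 19/36]
  16 → roll 1  [load 36/36]
  20 → roll 5 (new)  [load 20/36]
  17 → roll 4  [load 36/36]
  34 → roll 6 (new)  [load 34/36]
  7 → roll 5  [load 27/36]
  34 → roll 7 (new)  [load 34/36]
  12 → roll 8 (new)  [load 12/36]
8 paper rolls opened.

8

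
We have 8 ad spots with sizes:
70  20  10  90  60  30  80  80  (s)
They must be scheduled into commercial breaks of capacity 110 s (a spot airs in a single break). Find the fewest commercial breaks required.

5

Total = 90 + 80 + 80 + 70 + 60 + 30 + 20 + 10 = 440 s.
Lower bound: ⌈440/110⌉ = 4 commercial breaks.
Also, 5 ad spots each exceed 55 s, and no two of those can share a break, so at least 5 commercial breaks are needed.
A packing using 5 commercial breaks:
  break 1: 90 + 20 = 110
  break 2: 80 + 30 = 110
  break 3: 80 + 10 = 90
  break 4: 70 = 70
  break 5: 60 = 60
This matches the lower bound, so 5 is optimal.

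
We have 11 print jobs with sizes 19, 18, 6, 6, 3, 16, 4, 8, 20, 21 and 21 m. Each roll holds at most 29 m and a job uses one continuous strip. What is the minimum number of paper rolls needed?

Total = 21 + 21 + 20 + 19 + 18 + 16 + 8 + 6 + 6 + 4 + 3 = 142 m.
Lower bound: ⌈142/29⌉ = 5 paper rolls.
Also, 6 print jobs each exceed 29/2 m, and no two of those can share a roll, so at least 6 paper rolls are needed.
A packing using 6 paper rolls:
  roll 1: 21 + 8 = 29
  roll 2: 21 + 6 = 27
  roll 3: 20 + 6 + 3 = 29
  roll 4: 19 + 4 = 23
  roll 5: 18 = 18
  roll 6: 16 = 16
This matches the lower bound, so 6 is optimal.

6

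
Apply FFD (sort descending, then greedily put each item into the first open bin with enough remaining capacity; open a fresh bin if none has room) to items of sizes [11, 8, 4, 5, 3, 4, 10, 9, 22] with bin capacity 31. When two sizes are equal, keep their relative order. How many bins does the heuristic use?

Sorted descending: 22, 11, 10, 9, 8, 5, 4, 4, 3.
  22 → bin 1 (new)  [load 22/31]
  11 → bin 2 (new)  [load 11/31]
  10 → bin 2  [load 21/31]
  9 → bin 1  [load 31/31]
  8 → bin 2  [load 29/31]
  5 → bin 3 (new)  [load 5/31]
  4 → bin 3  [load 9/31]
  4 → bin 3  [load 13/31]
  3 → bin 3  [load 16/31]
3 bins opened.

3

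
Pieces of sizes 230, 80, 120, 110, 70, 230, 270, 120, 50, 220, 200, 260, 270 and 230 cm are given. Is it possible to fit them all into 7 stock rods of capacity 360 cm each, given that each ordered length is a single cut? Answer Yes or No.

No

Total = 2460 cm; ⌈2460/360⌉ = 7.
8 pieces each exceed half the capacity and cannot share a stock rod, forcing at least 8 stock rods.
At least 8 stock rods are required, but only 7 are allowed.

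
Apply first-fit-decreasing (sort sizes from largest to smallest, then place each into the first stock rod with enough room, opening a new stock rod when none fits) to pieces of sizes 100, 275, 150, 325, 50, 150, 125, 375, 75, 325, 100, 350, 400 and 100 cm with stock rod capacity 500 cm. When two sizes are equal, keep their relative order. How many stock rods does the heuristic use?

6

Sorted descending: 400, 375, 350, 325, 325, 275, 150, 150, 125, 100, 100, 100, 75, 50.
  400 → stock rod 1 (new)  [load 400/500]
  375 → stock rod 2 (new)  [load 375/500]
  350 → stock rod 3 (new)  [load 350/500]
  325 → stock rod 4 (new)  [load 325/500]
  325 → stock rod 5 (new)  [load 325/500]
  275 → stock rod 6 (new)  [load 275/500]
  150 → stock rod 3  [load 500/500]
  150 → stock rod 4  [load 475/500]
  125 → stock rod 2  [load 500/500]
  100 → stock rod 1  [load 500/500]
  100 → stock rod 5  [load 425/500]
  100 → stock rod 6  [load 375/500]
  75 → stock rod 5  [load 500/500]
  50 → stock rod 6  [load 425/500]
6 stock rods opened.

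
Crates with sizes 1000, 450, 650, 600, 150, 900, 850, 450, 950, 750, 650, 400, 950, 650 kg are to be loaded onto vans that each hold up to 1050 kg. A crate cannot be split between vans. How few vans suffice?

Total = 1000 + 950 + 950 + 900 + 850 + 750 + 650 + 650 + 650 + 600 + 450 + 450 + 400 + 150 = 9400 kg.
Lower bound: ⌈9400/1050⌉ = 9 vans.
Also, 10 crates each exceed 525 kg, and no two of those can share a van, so at least 10 vans are needed.
A packing using 11 vans:
  van 1: 1000 = 1000
  van 2: 950 = 950
  van 3: 950 = 950
  van 4: 900 + 150 = 1050
  van 5: 850 = 850
  van 6: 750 = 750
  van 7: 650 + 400 = 1050
  van 8: 650 = 650
  van 9: 650 = 650
  van 10: 600 + 450 = 1050
  van 11: 450 = 450
No arrangement into 10 vans stays within capacity, so 11 is optimal.

11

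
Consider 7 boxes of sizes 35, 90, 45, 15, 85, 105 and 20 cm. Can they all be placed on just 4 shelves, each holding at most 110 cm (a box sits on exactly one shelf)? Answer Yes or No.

Yes

A valid assignment using 4 shelves:
  shelf 1: 105 = 105
  shelf 2: 90 + 20 = 110
  shelf 3: 85 + 15 = 100
  shelf 4: 45 + 35 = 80
Every load is within 110 cm, so 4 shelves suffice.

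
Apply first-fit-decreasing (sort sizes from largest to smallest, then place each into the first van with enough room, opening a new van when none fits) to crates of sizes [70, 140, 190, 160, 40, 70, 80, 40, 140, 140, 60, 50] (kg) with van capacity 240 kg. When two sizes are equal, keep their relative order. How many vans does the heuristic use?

Sorted descending: 190, 160, 140, 140, 140, 80, 70, 70, 60, 50, 40, 40.
  190 → van 1 (new)  [load 190/240]
  160 → van 2 (new)  [load 160/240]
  140 → van 3 (new)  [load 140/240]
  140 → van 4 (new)  [load 140/240]
  140 → van 5 (new)  [load 140/240]
  80 → van 2  [load 240/240]
  70 → van 3  [load 210/240]
  70 → van 4  [load 210/240]
  60 → van 5  [load 200/240]
  50 → van 1  [load 240/240]
  40 → van 5  [load 240/240]
  40 → van 6 (new)  [load 40/240]
6 vans opened.

6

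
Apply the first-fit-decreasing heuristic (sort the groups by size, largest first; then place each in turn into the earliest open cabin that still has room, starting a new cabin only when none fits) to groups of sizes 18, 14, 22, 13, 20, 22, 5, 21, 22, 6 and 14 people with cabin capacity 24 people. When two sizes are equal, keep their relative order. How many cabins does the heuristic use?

9

Sorted descending: 22, 22, 22, 21, 20, 18, 14, 14, 13, 6, 5.
  22 → cabin 1 (new)  [load 22/24]
  22 → cabin 2 (new)  [load 22/24]
  22 → cabin 3 (new)  [load 22/24]
  21 → cabin 4 (new)  [load 21/24]
  20 → cabin 5 (new)  [load 20/24]
  18 → cabin 6 (new)  [load 18/24]
  14 → cabin 7 (new)  [load 14/24]
  14 → cabin 8 (new)  [load 14/24]
  13 → cabin 9 (new)  [load 13/24]
  6 → cabin 6  [load 24/24]
  5 → cabin 7  [load 19/24]
9 cabins opened.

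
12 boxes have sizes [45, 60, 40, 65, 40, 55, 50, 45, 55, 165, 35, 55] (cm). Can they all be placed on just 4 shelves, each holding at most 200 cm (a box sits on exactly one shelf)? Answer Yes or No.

A valid assignment using 4 shelves:
  shelf 1: 165 + 35 = 200
  shelf 2: 65 + 60 + 55 = 180
  shelf 3: 55 + 55 + 50 + 40 = 200
  shelf 4: 45 + 45 + 40 = 130
Every load is within 200 cm, so 4 shelves suffice.

Yes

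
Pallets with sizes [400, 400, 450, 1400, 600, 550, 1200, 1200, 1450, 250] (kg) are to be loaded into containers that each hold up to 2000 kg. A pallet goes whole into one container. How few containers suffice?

4

Total = 1450 + 1400 + 1200 + 1200 + 600 + 550 + 450 + 400 + 400 + 250 = 7900 kg.
Lower bound: ⌈7900/2000⌉ = 4 containers.
A packing using 4 containers:
  container 1: 1450 + 550 = 2000
  container 2: 1400 + 600 = 2000
  container 3: 1200 + 450 + 250 = 1900
  container 4: 1200 + 400 + 400 = 2000
This matches the lower bound, so 4 is optimal.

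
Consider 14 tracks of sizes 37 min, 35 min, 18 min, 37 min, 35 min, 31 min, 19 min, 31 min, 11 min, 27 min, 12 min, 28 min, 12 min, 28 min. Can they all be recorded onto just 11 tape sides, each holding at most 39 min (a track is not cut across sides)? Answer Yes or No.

A valid assignment using 11 tape sides:
  side 1: 37 = 37
  side 2: 37 = 37
  side 3: 35 = 35
  side 4: 35 = 35
  side 5: 31 = 31
  side 6: 31 = 31
  side 7: 28 + 11 = 39
  side 8: 28 = 28
  side 9: 27 + 12 = 39
  side 10: 19 + 18 = 37
  side 11: 12 = 12
Every load is within 39 min, so 11 tape sides suffice.

Yes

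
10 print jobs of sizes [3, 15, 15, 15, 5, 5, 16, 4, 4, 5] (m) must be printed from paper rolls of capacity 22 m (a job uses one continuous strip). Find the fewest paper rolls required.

5

Total = 16 + 15 + 15 + 15 + 5 + 5 + 5 + 4 + 4 + 3 = 87 m.
Lower bound: ⌈87/22⌉ = 4 paper rolls.
A packing using 5 paper rolls:
  roll 1: 16 + 5 = 21
  roll 2: 15 + 5 = 20
  roll 3: 15 + 5 = 20
  roll 4: 15 + 4 + 3 = 22
  roll 5: 4 = 4
No arrangement into 4 paper rolls stays within capacity, so 5 is optimal.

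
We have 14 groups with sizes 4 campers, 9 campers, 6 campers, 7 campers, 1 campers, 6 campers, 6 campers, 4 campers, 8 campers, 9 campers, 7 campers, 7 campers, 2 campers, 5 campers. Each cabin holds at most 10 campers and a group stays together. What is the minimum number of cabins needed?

10

Total = 9 + 9 + 8 + 7 + 7 + 7 + 6 + 6 + 6 + 5 + 4 + 4 + 2 + 1 = 81 campers.
Lower bound: ⌈81/10⌉ = 9 cabins.
A packing using 10 cabins:
  cabin 1: 9 + 1 = 10
  cabin 2: 9 = 9
  cabin 3: 8 + 2 = 10
  cabin 4: 7 = 7
  cabin 5: 7 = 7
  cabin 6: 7 = 7
  cabin 7: 6 + 4 = 10
  cabin 8: 6 + 4 = 10
  cabin 9: 6 = 6
  cabin 10: 5 = 5
No arrangement into 9 cabins stays within capacity, so 10 is optimal.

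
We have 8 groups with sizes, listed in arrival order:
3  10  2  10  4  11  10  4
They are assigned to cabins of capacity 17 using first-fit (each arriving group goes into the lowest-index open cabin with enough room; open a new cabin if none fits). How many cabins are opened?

  3 → cabin 1 (new)  [load 3/17]
  10 → cabin 1  [load 13/17]
  2 → cabin 1  [load 15/17]
  10 → cabin 2 (new)  [load 10/17]
  4 → cabin 2  [load 14/17]
  11 → cabin 3 (new)  [load 11/17]
  10 → cabin 4 (new)  [load 10/17]
  4 → cabin 3  [load 15/17]
4 cabins opened.

4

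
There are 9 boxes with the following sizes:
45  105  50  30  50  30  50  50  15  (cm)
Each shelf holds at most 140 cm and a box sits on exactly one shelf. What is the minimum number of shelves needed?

4

Total = 105 + 50 + 50 + 50 + 50 + 45 + 30 + 30 + 15 = 425 cm.
Lower bound: ⌈425/140⌉ = 4 shelves.
A packing using 4 shelves:
  shelf 1: 105 + 30 = 135
  shelf 2: 50 + 50 + 30 = 130
  shelf 3: 50 + 50 + 15 = 115
  shelf 4: 45 = 45
This matches the lower bound, so 4 is optimal.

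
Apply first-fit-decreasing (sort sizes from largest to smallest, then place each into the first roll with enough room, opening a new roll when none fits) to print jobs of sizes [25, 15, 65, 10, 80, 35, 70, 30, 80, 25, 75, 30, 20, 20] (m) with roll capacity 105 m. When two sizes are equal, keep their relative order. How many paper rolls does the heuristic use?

6

Sorted descending: 80, 80, 75, 70, 65, 35, 30, 30, 25, 25, 20, 20, 15, 10.
  80 → roll 1 (new)  [load 80/105]
  80 → roll 2 (new)  [load 80/105]
  75 → roll 3 (new)  [load 75/105]
  70 → roll 4 (new)  [load 70/105]
  65 → roll 5 (new)  [load 65/105]
  35 → roll 4  [load 105/105]
  30 → roll 3  [load 105/105]
  30 → roll 5  [load 95/105]
  25 → roll 1  [load 105/105]
  25 → roll 2  [load 105/105]
  20 → roll 6 (new)  [load 20/105]
  20 → roll 6  [load 40/105]
  15 → roll 6  [load 55/105]
  10 → roll 5  [load 105/105]
6 paper rolls opened.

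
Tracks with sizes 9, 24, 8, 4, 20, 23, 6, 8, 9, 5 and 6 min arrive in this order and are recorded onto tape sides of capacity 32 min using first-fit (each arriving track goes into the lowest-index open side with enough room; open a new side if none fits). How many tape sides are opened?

  9 → side 1 (new)  [load 9/32]
  24 → side 2 (new)  [load 24/32]
  8 → side 1  [load 17/32]
  4 → side 1  [load 21/32]
  20 → side 3 (new)  [load 20/32]
  23 → side 4 (new)  [load 23/32]
  6 → side 1  [load 27/32]
  8 → side 2  [load 32/32]
  9 → side 3  [load 29/32]
  5 → side 1  [load 32/32]
  6 → side 4  [load 29/32]
4 tape sides opened.

4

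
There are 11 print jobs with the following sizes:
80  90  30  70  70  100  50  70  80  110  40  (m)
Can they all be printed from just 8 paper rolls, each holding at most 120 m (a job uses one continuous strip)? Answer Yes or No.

Yes

A valid assignment using 8 paper rolls:
  roll 1: 110 = 110
  roll 2: 100 = 100
  roll 3: 90 + 30 = 120
  roll 4: 80 + 40 = 120
  roll 5: 80 = 80
  roll 6: 70 + 50 = 120
  roll 7: 70 = 70
  roll 8: 70 = 70
Every load is within 120 m, so 8 paper rolls suffice.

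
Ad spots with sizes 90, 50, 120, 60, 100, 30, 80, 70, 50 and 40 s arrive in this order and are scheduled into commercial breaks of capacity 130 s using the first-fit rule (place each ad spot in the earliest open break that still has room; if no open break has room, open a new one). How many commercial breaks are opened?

  90 → break 1 (new)  [load 90/130]
  50 → break 2 (new)  [load 50/130]
  120 → break 3 (new)  [load 120/130]
  60 → break 2  [load 110/130]
  100 → break 4 (new)  [load 100/130]
  30 → break 1  [load 120/130]
  80 → break 5 (new)  [load 80/130]
  70 → break 6 (new)  [load 70/130]
  50 → break 5  [load 130/130]
  40 → break 6  [load 110/130]
6 commercial breaks opened.

6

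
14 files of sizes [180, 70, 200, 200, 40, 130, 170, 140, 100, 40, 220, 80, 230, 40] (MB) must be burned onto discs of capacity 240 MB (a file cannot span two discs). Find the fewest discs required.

8

Total = 230 + 220 + 200 + 200 + 180 + 170 + 140 + 130 + 100 + 80 + 70 + 40 + 40 + 40 = 1840 MB.
Lower bound: ⌈1840/240⌉ = 8 discs.
A packing using 8 discs:
  disc 1: 230 = 230
  disc 2: 220 = 220
  disc 3: 200 + 40 = 240
  disc 4: 200 + 40 = 240
  disc 5: 180 + 40 = 220
  disc 6: 170 + 70 = 240
  disc 7: 140 + 100 = 240
  disc 8: 130 + 80 = 210
This matches the lower bound, so 8 is optimal.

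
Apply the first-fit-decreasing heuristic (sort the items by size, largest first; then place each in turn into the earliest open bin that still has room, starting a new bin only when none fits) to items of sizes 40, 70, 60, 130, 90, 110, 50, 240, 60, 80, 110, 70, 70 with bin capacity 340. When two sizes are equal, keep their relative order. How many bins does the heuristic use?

4

Sorted descending: 240, 130, 110, 110, 90, 80, 70, 70, 70, 60, 60, 50, 40.
  240 → bin 1 (new)  [load 240/340]
  130 → bin 2 (new)  [load 130/340]
  110 → bin 2  [load 240/340]
  110 → bin 3 (new)  [load 110/340]
  90 → bin 1  [load 330/340]
  80 → bin 2  [load 320/340]
  70 → bin 3  [load 180/340]
  70 → bin 3  [load 250/340]
  70 → bin 3  [load 320/340]
  60 → bin 4 (new)  [load 60/340]
  60 → bin 4  [load 120/340]
  50 → bin 4  [load 170/340]
  40 → bin 4  [load 210/340]
4 bins opened.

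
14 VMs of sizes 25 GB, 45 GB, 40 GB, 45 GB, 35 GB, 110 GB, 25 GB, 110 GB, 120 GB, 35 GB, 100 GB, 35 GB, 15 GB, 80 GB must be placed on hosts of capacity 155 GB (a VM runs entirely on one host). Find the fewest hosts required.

6

Total = 120 + 110 + 110 + 100 + 80 + 45 + 45 + 40 + 35 + 35 + 35 + 25 + 25 + 15 = 820 GB.
Lower bound: ⌈820/155⌉ = 6 hosts.
A packing using 6 hosts:
  host 1: 120 + 35 = 155
  host 2: 110 + 45 = 155
  host 3: 110 + 45 = 155
  host 4: 100 + 40 + 15 = 155
  host 5: 80 + 35 + 35 = 150
  host 6: 25 + 25 = 50
This matches the lower bound, so 6 is optimal.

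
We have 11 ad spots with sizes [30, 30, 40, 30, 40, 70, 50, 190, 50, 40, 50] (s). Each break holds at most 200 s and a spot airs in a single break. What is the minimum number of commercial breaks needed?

4

Total = 190 + 70 + 50 + 50 + 50 + 40 + 40 + 40 + 30 + 30 + 30 = 620 s.
Lower bound: ⌈620/200⌉ = 4 commercial breaks.
A packing using 4 commercial breaks:
  break 1: 190 = 190
  break 2: 70 + 50 + 50 + 30 = 200
  break 3: 50 + 40 + 40 + 40 + 30 = 200
  break 4: 30 = 30
This matches the lower bound, so 4 is optimal.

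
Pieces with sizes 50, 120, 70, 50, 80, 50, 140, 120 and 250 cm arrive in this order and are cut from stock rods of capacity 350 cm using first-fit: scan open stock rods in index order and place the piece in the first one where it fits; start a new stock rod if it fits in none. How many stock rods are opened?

3

  50 → stock rod 1 (new)  [load 50/350]
  120 → stock rod 1  [load 170/350]
  70 → stock rod 1  [load 240/350]
  50 → stock rod 1  [load 290/350]
  80 → stock rod 2 (new)  [load 80/350]
  50 → stock rod 1  [load 340/350]
  140 → stock rod 2  [load 220/350]
  120 → stock rod 2  [load 340/350]
  250 → stock rod 3 (new)  [load 250/350]
3 stock rods opened.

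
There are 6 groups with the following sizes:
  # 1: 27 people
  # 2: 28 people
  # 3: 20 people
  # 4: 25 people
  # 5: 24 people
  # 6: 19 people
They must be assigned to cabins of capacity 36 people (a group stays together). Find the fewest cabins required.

Total = 28 + 27 + 25 + 24 + 20 + 19 = 143 people.
Lower bound: ⌈143/36⌉ = 4 cabins.
Also, 6 groups each exceed 18 people, and no two of those can share a cabin, so at least 6 cabins are needed.
A packing using 6 cabins:
  cabin 1: 28 = 28
  cabin 2: 27 = 27
  cabin 3: 25 = 25
  cabin 4: 24 = 24
  cabin 5: 20 = 20
  cabin 6: 19 = 19
This matches the lower bound, so 6 is optimal.

6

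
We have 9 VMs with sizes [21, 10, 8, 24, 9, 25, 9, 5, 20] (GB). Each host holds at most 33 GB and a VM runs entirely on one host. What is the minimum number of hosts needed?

Total = 25 + 24 + 21 + 20 + 10 + 9 + 9 + 8 + 5 = 131 GB.
Lower bound: ⌈131/33⌉ = 4 hosts.
A packing using 5 hosts:
  host 1: 25 + 8 = 33
  host 2: 24 + 9 = 33
  host 3: 21 + 10 = 31
  host 4: 20 + 9 = 29
  host 5: 5 = 5
No arrangement into 4 hosts stays within capacity, so 5 is optimal.

5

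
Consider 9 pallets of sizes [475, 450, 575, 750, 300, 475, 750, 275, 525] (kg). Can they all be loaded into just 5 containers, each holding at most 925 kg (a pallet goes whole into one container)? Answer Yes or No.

No

Total = 4575 kg; ⌈4575/925⌉ = 5.
6 pallets each exceed half the capacity and cannot share a container, forcing at least 6 containers.
At least 6 containers are required, but only 5 are allowed.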